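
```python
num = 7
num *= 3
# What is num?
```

Trace:
`num = 7` → num = 7
`num *= 3` → num = 21
So num = 21

Answer: 21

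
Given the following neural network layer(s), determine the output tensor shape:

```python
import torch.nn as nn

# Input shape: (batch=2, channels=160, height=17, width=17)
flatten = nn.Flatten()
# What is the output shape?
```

Input: (2, 160, 17, 17) -> Output: (2, 46240)

Answer: (2, 46240)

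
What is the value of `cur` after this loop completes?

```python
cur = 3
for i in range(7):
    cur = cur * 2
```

Multiply by 2, 7 times: 3 * 2^7 = 384
`cur` takes the values: 3 → 6 → 12 → 24 → 48 → 96 → 192 → 384

Answer: 384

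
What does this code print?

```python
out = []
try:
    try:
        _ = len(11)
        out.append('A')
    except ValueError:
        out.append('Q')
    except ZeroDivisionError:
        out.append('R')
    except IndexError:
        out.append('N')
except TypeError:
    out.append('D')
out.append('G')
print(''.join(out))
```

Execution trace: 'D' (outer except TypeError) → 'G' (after the try/except). Output: DG

Answer: DG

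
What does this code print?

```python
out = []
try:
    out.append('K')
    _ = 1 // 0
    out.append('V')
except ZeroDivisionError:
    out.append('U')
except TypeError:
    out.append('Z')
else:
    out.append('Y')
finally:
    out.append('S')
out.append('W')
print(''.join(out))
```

Execution trace: 'K' (try body) → 'U' (except ZeroDivisionError) → 'S' (finally) → 'W' (after the try/except). Output: KUSW

Answer: KUSW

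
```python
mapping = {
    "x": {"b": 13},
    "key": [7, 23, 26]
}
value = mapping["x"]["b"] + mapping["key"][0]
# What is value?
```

Trace:
`mapping = { ...` → mapping = {'x': {'b': 13}, 'key': [7, 23, 26]}
`value = mapping["x"]["b"] + mapping["key"][0]` → value = 20
So value = 20

Answer: 20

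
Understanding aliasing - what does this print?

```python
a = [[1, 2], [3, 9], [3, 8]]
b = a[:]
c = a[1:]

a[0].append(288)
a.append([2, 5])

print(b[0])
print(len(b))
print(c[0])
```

Key concept: slice with nested mutation.
Step by step:
`a = [[1, 2], [3, 9], [3, 8]]` → a = [[1, 2], [3, 9], [3, 8]]
`b = a[:]` → b = [[1, 2], [3, 9], [3, 8]]
`c = a[1:]` → c = [[3, 9], [3, 8]]
`a[0].append(288)` → a = [[1, 2, 288], [3, 9], [3, 8]]; b = [[1, 2, 288], [3, 9], [3, 8]]
`a.append([2, 5])` → a = [[1, 2, 288], [3, 9], [3, 8], [2, 5]]
`print(b[0])` → prints [1, 2, 288]
`print(len(b))` → prints 3
`print(c[0])` → prints [3, 9]

Answer:
[1, 2, 288]
3
[3, 9]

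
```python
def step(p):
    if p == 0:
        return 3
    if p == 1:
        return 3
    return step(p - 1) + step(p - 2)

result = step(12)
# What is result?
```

Build up from base cases: step(0)=3, step(1)=3, step(2)=6, step(3)=9, step(4)=15, step(5)=24, step(6)=39, ..., step(12)=699

Answer: 699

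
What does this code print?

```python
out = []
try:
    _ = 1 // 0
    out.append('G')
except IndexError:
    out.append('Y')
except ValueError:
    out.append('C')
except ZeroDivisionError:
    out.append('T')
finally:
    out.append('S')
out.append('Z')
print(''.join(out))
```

Execution trace: 'T' (except ZeroDivisionError) → 'S' (finally) → 'Z' (after the try/except). Output: TSZ

Answer: TSZ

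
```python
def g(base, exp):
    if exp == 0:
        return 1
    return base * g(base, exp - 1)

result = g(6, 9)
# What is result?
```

g(6, 9) = 6 * 6 * 6 * 6 * 6 * 6 * 6 * 6 * 6 = 10077696

Answer: 10077696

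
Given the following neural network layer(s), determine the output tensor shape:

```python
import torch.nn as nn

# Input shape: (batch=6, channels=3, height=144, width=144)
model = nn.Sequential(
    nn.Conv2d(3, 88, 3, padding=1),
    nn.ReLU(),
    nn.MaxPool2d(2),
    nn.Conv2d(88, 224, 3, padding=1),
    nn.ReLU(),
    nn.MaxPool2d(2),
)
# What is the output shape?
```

Input: (6, 3, 144, 144) -> after first Conv2d: (6, 88, 144, 144) -> after first MaxPool2d: (6, 88, 72, 72) -> after second Conv2d: (6, 224, 72, 72) -> Output: (6, 224, 36, 36)

Answer: (6, 224, 36, 36)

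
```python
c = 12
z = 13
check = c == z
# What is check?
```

Trace:
`c = 12` → c = 12
`z = 13` → z = 13
`check = c == z` → check = False
So check = False

Answer: False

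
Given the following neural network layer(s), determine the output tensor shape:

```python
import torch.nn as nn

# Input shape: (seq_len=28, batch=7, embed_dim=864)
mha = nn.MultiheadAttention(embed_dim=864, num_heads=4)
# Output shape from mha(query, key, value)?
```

Input: (28, 7, 864) -> Output: (28, 7, 864)

Answer: (28, 7, 864)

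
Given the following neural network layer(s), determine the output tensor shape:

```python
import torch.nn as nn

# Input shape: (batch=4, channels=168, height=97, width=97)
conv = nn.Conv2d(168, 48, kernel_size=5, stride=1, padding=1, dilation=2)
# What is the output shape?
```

Input: (4, 168, 97, 97) -> Output: (4, 48, 91, 91)

Answer: (4, 48, 91, 91)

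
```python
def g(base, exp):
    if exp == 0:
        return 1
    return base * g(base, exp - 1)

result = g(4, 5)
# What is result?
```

g(4, 5) = 4 * 4 * 4 * 4 * 4 = 1024

Answer: 1024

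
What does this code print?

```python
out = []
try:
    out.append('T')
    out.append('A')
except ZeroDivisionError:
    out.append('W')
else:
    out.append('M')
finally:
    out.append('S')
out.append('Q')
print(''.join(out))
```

Execution trace: 'T' (try body) → 'A' (try body, no exception) → 'M' (else) → 'S' (finally) → 'Q' (after the try/except). Output: TAMSQ

Answer: TAMSQ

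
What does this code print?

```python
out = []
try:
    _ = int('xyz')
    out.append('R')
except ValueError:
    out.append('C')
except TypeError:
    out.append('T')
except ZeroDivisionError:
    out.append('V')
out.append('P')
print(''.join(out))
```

Execution trace: 'C' (except ValueError) → 'P' (after the try/except). Output: CP

Answer: CP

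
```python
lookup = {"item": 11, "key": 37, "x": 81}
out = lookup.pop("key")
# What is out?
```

Trace:
`lookup = {"item": 11, "key": 37, "x": 81}` → lookup = {'item': 11, 'key': 37, 'x': 81}
`out = lookup.pop("key")` → lookup = {'item': 11, 'x': 81}; out = 37
So out = 37

Answer: 37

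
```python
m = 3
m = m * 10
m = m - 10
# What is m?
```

Trace:
`m = 3` → m = 3
`m = m * 10` → m = 30
`m = m - 10` → m = 20
So m = 20

Answer: 20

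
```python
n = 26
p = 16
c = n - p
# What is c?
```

Trace:
`n = 26` → n = 26
`p = 16` → p = 16
`c = n - p` → c = 10
So c = 10

Answer: 10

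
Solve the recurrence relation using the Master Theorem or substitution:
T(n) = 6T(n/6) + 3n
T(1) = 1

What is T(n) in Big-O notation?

By Master Theorem: a=6, b=6, f(n)=3n. Since log_6(6) = 1 and f(n) = Θ(n^1), Case 2 applies. T(n) = O(n log n).

Answer: O(n log n)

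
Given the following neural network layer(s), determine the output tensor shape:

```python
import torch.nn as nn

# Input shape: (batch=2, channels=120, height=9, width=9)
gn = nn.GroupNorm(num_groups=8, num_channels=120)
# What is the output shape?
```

Input: (2, 120, 9, 9) -> Output: (2, 120, 9, 9)

Answer: (2, 120, 9, 9)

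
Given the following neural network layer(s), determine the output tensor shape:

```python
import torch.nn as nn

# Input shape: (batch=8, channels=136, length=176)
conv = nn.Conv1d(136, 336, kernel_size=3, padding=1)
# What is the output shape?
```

Input: (8, 136, 176) -> Output: (8, 336, 176)

Answer: (8, 336, 176)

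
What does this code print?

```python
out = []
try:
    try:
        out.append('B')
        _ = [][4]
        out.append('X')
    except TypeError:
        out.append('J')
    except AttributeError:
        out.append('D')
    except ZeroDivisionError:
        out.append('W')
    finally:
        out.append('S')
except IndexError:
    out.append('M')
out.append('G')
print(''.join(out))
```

Execution trace: 'B' (try body) → 'S' (finally) → 'M' (outer except IndexError) → 'G' (after the try/except). Output: BSMG

Answer: BSMG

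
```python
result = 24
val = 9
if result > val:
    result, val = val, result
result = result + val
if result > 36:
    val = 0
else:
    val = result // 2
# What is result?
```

Trace:
`result = 24` → result = 24
`val = 9` → val = 9
`if result > val: ...` → result > val is True → result = 9; val = 24
`result = result + val` → result = 33
`if result > 36: ...` → result > 36 is False, take else branch → val = 16
So result = 33

Answer: 33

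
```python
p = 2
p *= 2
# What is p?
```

Trace:
`p = 2` → p = 2
`p *= 2` → p = 4
So p = 4

Answer: 4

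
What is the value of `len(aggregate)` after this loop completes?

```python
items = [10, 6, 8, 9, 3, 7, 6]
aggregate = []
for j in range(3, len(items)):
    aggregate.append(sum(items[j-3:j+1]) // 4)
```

Number of 4-element averages
`aggregate` takes the values: [] → [8] → [8, 6] → [8, 6, 6] → [8, 6, 6, 6]
So `len(aggregate)` = 4

Answer: 4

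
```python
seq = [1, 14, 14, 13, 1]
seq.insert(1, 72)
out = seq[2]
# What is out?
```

Trace:
`seq = [1, 14, 14, 13, 1]` → seq = [1, 14, 14, 13, 1]
`seq.insert(1, 72)` → seq = [1, 72, 14, 14, 13, 1]
`out = seq[2]` → out = 14
So out = 14

Answer: 14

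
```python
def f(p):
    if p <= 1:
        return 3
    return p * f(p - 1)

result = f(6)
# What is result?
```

f(6) = 6 * 5 * 4 * 3 * 2 * 3 = 2160

Answer: 2160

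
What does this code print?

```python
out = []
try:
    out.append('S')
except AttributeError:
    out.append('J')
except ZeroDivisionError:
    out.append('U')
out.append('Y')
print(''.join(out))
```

Execution trace: 'S' (try body, no exception) → 'Y' (after the try/except). Output: SY

Answer: SY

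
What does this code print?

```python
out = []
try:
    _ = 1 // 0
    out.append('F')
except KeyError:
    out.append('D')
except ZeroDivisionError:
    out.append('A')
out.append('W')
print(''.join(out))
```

Execution trace: 'A' (except ZeroDivisionError) → 'W' (after the try/except). Output: AW

Answer: AW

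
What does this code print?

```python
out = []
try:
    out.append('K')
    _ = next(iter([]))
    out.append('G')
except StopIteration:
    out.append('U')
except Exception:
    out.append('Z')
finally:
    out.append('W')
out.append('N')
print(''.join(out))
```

Execution trace: 'K' (try body) → 'U' (except StopIteration) → 'W' (finally) → 'N' (after the try/except). Output: KUWN

Answer: KUWN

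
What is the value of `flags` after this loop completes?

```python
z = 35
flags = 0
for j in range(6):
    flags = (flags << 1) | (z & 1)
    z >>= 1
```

Reverse lowest 6 bits of 35
`flags` takes the values: 0 → 1 → 3 → 6 → 12 → 24 → 49

Answer: 49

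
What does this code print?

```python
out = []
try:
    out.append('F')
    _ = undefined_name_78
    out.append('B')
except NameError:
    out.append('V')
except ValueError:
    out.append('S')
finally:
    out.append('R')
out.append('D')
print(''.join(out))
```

Execution trace: 'F' (try body) → 'V' (except NameError) → 'R' (finally) → 'D' (after the try/except). Output: FVRD

Answer: FVRD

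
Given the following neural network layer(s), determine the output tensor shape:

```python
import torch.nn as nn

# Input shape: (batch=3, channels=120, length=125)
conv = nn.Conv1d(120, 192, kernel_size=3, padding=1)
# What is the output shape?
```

Input: (3, 120, 125) -> Output: (3, 192, 125)

Answer: (3, 192, 125)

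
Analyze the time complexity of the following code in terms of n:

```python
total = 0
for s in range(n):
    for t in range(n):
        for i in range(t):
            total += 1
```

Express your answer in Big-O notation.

Each loop level contributes: n × n × n. Multiplying the contributions gives O(n^3).

Answer: O(n^3)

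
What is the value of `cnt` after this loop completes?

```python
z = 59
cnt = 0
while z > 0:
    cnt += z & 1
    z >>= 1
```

Count set bits in 59 (binary: 0b111011)
`cnt` takes the values: 0 → 1 → 2 → 3 → 4 → 5

Answer: 5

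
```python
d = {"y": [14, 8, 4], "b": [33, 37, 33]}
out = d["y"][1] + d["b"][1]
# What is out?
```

Trace:
`d = {"y": [14, 8, 4], "b": [33, 37, 33]}` → d = {'y': [14, 8, 4], 'b': [33, 37, 33]}
`out = d["y"][1] + d["b"][1]` → out = 45
So out = 45

Answer: 45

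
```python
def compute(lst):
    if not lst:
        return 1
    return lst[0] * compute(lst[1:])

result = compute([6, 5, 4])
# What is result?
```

Product over [6, 5, 4] = 6 * 5 * 4 = 120

Answer: 120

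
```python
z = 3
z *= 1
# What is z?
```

Trace:
`z = 3` → z = 3
`z *= 1` → z = 3
So z = 3

Answer: 3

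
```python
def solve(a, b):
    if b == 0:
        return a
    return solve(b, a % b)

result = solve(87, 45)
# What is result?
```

solve(87, 45) -> solve(45, 42) -> solve(42, 3) -> solve(3, 0) -> 3

Answer: 3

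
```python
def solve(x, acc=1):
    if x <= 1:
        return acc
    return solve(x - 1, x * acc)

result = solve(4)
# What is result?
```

Accumulator trace (n, acc): (4, 1) -> (3, 4) -> (2, 12) -> (1, 24) -> return 24

Answer: 24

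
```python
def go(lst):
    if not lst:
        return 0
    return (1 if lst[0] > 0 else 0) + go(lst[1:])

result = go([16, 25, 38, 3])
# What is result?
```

Count of positive elements in [16, 25, 38, 3] = 4

Answer: 4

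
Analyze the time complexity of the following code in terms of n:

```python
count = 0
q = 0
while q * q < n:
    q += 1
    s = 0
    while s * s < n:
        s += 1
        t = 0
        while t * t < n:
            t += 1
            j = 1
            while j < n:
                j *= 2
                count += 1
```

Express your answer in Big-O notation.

Each loop level contributes: √n × √n × √n × log n. Multiplying the contributions gives O(n√n log n).

Answer: O(n√n log n)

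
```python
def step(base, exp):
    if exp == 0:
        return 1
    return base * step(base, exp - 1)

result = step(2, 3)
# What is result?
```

step(2, 3) = 2 * 2 * 2 = 8

Answer: 8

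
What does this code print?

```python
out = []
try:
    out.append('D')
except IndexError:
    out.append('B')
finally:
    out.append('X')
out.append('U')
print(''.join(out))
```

Execution trace: 'D' (try body, no exception) → 'X' (finally) → 'U' (after the try/except). Output: DXU

Answer: DXU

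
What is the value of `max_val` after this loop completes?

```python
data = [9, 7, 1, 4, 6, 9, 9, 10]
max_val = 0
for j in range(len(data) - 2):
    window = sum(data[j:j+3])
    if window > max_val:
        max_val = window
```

Max sum of 3-element window in [9, 7, 1, 4, 6, 9, 9, 10]
`max_val` takes the values: 0 → 17 → 19 → 24 → 28

Answer: 28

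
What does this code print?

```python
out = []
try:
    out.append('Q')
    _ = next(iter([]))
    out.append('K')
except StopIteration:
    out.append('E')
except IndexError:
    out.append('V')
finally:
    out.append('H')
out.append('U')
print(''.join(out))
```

Execution trace: 'Q' (try body) → 'E' (except StopIteration) → 'H' (finally) → 'U' (after the try/except). Output: QEHU

Answer: QEHU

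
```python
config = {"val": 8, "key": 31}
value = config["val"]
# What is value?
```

Trace:
`config = {"val": 8, "key": 31}` → config = {'val': 8, 'key': 31}
`value = config["val"]` → value = 8
So value = 8

Answer: 8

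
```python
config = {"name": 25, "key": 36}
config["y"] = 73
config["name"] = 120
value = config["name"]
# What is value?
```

Trace:
`config = {"name": 25, "key": 36}` → config = {'name': 25, 'key': 36}
`config["y"] = 73` → config = {'name': 25, 'key': 36, 'y': 73}
`config["name"] = 120` → config = {'name': 120, 'key': 36, 'y': 73}
`value = config["name"]` → value = 120
So value = 120

Answer: 120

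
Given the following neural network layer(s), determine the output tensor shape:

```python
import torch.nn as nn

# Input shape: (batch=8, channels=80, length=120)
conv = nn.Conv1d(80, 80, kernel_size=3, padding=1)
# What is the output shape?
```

Input: (8, 80, 120) -> Output: (8, 80, 120)

Answer: (8, 80, 120)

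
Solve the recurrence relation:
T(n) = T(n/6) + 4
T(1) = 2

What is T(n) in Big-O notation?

Each step divides n by 6 and adds 4. After log_6(n) steps we reach T(1)=2. So T(n) = 4·log_6(n) + 2 = O(log n).

Answer: O(log n)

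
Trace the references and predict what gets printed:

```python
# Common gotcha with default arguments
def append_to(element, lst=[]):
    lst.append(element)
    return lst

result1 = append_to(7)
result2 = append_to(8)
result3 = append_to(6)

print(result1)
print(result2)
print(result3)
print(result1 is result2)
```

Key concept: mutable default argument gotcha.
Step by step:
`result1 = append_to(7)` → result1 = [7]
`result2 = append_to(8)` → result1 = [7, 8] (same object as result2); result2 = [7, 8] (same object as result1)
`result3 = append_to(6)` → result1 = [7, 8, 6] (same object as result2, result3); result2 = [7, 8, 6] (same object as result1, result3); result3 = [7, 8, 6] (same object as result1, result2)
`print(result1)` → prints [7, 8, 6]
`print(result2)` → prints [7, 8, 6]
`print(result3)` → prints [7, 8, 6]
`print(result1 is result2)` → prints True

Answer:
[7, 8, 6]
[7, 8, 6]
[7, 8, 6]
True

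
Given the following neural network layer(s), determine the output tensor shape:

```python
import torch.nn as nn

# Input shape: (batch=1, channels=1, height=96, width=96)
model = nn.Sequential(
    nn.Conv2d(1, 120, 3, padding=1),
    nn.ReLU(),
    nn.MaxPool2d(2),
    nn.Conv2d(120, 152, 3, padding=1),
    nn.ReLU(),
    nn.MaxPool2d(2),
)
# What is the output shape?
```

Input: (1, 1, 96, 96) -> after first Conv2d: (1, 120, 96, 96) -> after first MaxPool2d: (1, 120, 48, 48) -> after second Conv2d: (1, 152, 48, 48) -> Output: (1, 152, 24, 24)

Answer: (1, 152, 24, 24)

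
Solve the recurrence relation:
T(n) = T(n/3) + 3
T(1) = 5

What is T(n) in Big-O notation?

Each step divides n by 3 and adds 3. After log_3(n) steps we reach T(1)=5. So T(n) = 3·log_3(n) + 5 = O(log n).

Answer: O(log n)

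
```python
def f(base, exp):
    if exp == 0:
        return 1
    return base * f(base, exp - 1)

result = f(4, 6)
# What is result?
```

f(4, 6) = 4 * 4 * 4 * 4 * 4 * 4 = 4096

Answer: 4096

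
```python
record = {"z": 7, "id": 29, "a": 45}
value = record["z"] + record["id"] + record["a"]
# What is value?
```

Trace:
`record = {"z": 7, "id": 29, "a": 45}` → record = {'z': 7, 'id': 29, 'a': 45}
`value = record["z"] + record["id"] + record["a"]` → value = 81
So value = 81

Answer: 81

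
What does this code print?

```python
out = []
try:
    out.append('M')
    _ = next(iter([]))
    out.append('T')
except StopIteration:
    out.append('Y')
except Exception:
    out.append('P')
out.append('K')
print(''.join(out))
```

Execution trace: 'M' (try body) → 'Y' (except StopIteration) → 'K' (after the try/except). Output: MYK

Answer: MYK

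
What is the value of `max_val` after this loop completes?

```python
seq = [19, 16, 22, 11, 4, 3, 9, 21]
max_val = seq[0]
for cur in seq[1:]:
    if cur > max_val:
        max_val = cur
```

Maximum of [19, 16, 22, 11, 4, 3, 9, 21]
`max_val` takes the values: 19 → 22

Answer: 22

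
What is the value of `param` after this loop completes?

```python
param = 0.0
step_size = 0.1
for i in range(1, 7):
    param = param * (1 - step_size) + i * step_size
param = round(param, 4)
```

Moving average with lr=0.1
`param` takes the values: 0.0 → 0.1 → 0.29 → 0.561 → 0.9049 → 1.31441 → 1.782969 → 1.783

Answer: 1.783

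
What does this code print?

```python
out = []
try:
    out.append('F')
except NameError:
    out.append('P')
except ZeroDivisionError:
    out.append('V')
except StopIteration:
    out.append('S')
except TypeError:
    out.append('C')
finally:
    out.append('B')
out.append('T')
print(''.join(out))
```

Execution trace: 'F' (try body, no exception) → 'B' (finally) → 'T' (after the try/except). Output: FBT

Answer: FBT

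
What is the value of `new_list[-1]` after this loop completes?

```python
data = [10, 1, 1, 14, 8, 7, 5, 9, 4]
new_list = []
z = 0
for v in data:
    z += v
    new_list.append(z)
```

Cumulative sum ends at 59
`new_list` takes the values: [] → [10] → [10, 11] → [10, 11, 12] → [10, 11, 12, 26] → [10, 11, 12, 26, 34] → [10, 11, 12, 26, 34, 41] → [10, 11, 12, 26, 34, 41, 46] → [10, 11, 12, 26, 34, 41, 46, 55] → [10, 11, 12, 26, 34, 41, 46, 55, 59]
So `new_list[-1]` = 59

Answer: 59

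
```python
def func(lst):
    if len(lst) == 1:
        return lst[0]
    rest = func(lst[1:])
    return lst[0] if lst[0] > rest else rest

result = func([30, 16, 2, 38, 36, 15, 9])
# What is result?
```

Recursive max over [30, 16, 2, 38, 36, 15, 9] = 38

Answer: 38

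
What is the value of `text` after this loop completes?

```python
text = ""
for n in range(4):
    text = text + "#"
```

Repeat '#' 4 times
`text` takes the values: "" → "#" → "##" → "###" → "####"

Answer: "####"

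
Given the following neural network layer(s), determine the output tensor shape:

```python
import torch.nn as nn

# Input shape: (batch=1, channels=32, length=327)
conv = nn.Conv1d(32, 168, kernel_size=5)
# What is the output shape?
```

Input: (1, 32, 327) -> Output: (1, 168, 323)

Answer: (1, 168, 323)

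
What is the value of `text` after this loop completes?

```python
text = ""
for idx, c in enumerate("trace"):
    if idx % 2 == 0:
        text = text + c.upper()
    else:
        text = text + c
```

Uppercase even positions in 'trace'
`text` takes the values: "" → "T" → "Tr" → "TrA" → "TrAc" → "TrAcE"

Answer: "TrAcE"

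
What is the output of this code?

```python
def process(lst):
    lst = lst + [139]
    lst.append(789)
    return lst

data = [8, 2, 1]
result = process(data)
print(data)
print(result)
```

Key concept: rebinding parameter vs mutation.
Step by step:
`data = [8, 2, 1]` → data = [8, 2, 1]
`result = process(data)` → result = [8, 2, 1, 139, 789]
`print(data)` → prints [8, 2, 1]
`print(result)` → prints [8, 2, 1, 139, 789]

Answer:
[8, 2, 1]
[8, 2, 1, 139, 789]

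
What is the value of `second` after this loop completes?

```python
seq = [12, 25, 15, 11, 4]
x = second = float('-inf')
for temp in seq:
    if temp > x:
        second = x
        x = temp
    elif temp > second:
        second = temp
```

Second largest (with repeats) in [12, 25, 15, 11, 4]
`second` takes the values: -inf → 12 → 15

Answer: 15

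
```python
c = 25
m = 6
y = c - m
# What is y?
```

Trace:
`c = 25` → c = 25
`m = 6` → m = 6
`y = c - m` → y = 19
So y = 19

Answer: 19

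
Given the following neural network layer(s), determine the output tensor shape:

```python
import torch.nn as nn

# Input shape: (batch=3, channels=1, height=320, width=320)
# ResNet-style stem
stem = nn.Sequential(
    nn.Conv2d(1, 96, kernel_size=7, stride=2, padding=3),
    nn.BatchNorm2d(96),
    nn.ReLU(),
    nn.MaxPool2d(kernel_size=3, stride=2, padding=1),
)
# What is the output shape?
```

Input: (3, 1, 320, 320) -> after Conv2d 7x7 stride=2: (3, 96, 160, 160) -> Output: (3, 96, 80, 80)

Answer: (3, 96, 80, 80)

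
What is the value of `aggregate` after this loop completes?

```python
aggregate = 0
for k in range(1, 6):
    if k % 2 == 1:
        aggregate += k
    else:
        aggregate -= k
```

Add odd, subtract even
`aggregate` takes the values: 0 → 1 → -1 → 2 → -2 → 3

Answer: 3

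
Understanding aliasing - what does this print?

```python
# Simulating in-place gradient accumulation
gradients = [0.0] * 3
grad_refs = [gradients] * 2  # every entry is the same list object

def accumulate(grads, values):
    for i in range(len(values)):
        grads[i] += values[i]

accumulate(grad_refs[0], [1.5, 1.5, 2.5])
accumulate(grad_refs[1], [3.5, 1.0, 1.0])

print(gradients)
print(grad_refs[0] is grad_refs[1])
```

Key concept: gradient accumulation aliasing.
Step by step:
`gradients = [0.0] * 3` → gradients = [0.0, 0.0, 0.0]
`grad_refs = [gradients] * 2` → grad_refs = [[0.0, 0.0, 0.0], [0.0, 0.0, 0.0]]
`accumulate(grad_refs[0], [1.5, 1.5, 2.5])` → gradients = [1.5, 1.5, 2.5]; grad_refs = [[1.5, 1.5, 2.5], [1.5, 1.5, 2.5]]
`accumulate(grad_refs[1], [3.5, 1.0, 1.0])` → gradients = [5.0, 2.5, 3.5]; grad_refs = [[5.0, 2.5, 3.5], [5.0, 2.5, 3.5]]
`print(gradients)` → prints [5.0, 2.5, 3.5]
`print(grad_refs[0] is grad_refs[1])` → prints True

Answer:
[5.0, 2.5, 3.5]
True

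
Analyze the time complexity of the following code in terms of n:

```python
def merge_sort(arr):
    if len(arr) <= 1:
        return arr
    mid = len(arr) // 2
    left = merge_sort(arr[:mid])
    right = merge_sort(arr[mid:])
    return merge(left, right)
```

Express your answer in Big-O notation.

This is Merge sort. Time complexity: O(n log n).

Answer: O(n log n)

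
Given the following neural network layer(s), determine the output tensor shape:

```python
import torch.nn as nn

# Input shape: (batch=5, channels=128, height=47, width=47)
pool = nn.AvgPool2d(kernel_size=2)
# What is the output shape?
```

Input: (5, 128, 47, 47) -> Output: (5, 128, 23, 23)

Answer: (5, 128, 23, 23)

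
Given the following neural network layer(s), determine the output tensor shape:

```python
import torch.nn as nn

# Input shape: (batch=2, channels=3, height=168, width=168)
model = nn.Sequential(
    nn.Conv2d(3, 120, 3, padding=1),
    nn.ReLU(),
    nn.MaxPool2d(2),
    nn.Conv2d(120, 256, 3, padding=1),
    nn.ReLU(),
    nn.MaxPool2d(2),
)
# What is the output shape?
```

Input: (2, 3, 168, 168) -> after first Conv2d: (2, 120, 168, 168) -> after first MaxPool2d: (2, 120, 84, 84) -> after second Conv2d: (2, 256, 84, 84) -> Output: (2, 256, 42, 42)

Answer: (2, 256, 42, 42)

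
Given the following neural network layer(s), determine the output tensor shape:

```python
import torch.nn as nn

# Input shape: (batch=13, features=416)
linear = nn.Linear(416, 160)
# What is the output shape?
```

Input: (13, 416) -> Output: (13, 160)

Answer: (13, 160)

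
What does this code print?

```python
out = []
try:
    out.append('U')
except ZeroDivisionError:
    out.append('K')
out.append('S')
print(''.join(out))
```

Execution trace: 'U' (try body, no exception) → 'S' (after the try/except). Output: US

Answer: US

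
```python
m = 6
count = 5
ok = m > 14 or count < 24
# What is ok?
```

Trace:
`m = 6` → m = 6
`count = 5` → count = 5
`ok = m > 14 or count < 24` → ok = True
So ok = True

Answer: True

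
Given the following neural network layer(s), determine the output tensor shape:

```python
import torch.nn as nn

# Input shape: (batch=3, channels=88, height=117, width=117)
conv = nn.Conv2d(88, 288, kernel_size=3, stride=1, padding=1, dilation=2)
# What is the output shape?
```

Input: (3, 88, 117, 117) -> Output: (3, 288, 115, 115)

Answer: (3, 288, 115, 115)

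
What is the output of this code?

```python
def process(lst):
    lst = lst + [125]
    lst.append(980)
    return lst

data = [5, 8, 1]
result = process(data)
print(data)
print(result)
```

Key concept: rebinding parameter vs mutation.
Step by step:
`data = [5, 8, 1]` → data = [5, 8, 1]
`result = process(data)` → result = [5, 8, 1, 125, 980]
`print(data)` → prints [5, 8, 1]
`print(result)` → prints [5, 8, 1, 125, 980]

Answer:
[5, 8, 1]
[5, 8, 1, 125, 980]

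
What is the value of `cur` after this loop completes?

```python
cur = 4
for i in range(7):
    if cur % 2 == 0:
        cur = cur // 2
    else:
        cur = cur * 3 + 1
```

Collatz-style transformation from 4
`cur` takes the values: 4 → 2 → 1 → 4 → 2 → 1 → 4 → 2

Answer: 2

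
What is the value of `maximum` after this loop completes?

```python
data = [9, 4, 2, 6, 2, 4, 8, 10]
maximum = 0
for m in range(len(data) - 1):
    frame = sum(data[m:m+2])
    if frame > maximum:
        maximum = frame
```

Max sum of 2-element window in [9, 4, 2, 6, 2, 4, 8, 10]
`maximum` takes the values: 0 → 13 → 18

Answer: 18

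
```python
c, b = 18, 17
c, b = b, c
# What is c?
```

Trace:
`c, b = 18, 17` → c = 18; b = 17
`c, b = b, c` → c = 17; b = 18
So c = 17

Answer: 17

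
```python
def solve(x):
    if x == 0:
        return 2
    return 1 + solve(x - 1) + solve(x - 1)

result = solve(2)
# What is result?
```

solve(x) = 1 + 2·solve(x-1), solve(0)=2. Closed form: (2+1)·2^2 - 1 = 11.

Answer: 11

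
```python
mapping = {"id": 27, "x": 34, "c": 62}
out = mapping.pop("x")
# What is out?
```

Trace:
`mapping = {"id": 27, "x": 34, "c": 62}` → mapping = {'id': 27, 'x': 34, 'c': 62}
`out = mapping.pop("x")` → mapping = {'id': 27, 'c': 62}; out = 34
So out = 34

Answer: 34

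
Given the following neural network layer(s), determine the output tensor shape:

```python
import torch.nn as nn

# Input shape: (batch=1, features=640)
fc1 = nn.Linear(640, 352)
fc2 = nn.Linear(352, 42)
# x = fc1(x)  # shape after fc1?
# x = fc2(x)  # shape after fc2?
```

Input: (1, 640) -> after fc1: (1, 352) -> Output: (1, 42)

Answer: (1, 42)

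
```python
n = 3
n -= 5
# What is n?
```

Trace:
`n = 3` → n = 3
`n -= 5` → n = -2
So n = -2

Answer: -2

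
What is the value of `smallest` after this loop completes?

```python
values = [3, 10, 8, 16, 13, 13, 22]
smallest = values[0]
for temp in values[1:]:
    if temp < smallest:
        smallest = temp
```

Minimum of [3, 10, 8, 16, 13, 13, 22]
`smallest` takes the values: 3

Answer: 3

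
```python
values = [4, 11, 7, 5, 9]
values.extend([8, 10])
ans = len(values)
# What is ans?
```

Trace:
`values = [4, 11, 7, 5, 9]` → values = [4, 11, 7, 5, 9]
`values.extend([8, 10])` → values = [4, 11, 7, 5, 9, 8, 10]
`ans = len(values)` → ans = 7
So ans = 7

Answer: 7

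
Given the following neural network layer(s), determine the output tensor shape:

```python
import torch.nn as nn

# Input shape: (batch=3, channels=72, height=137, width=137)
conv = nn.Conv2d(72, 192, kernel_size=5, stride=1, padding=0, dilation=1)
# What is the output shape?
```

Input: (3, 72, 137, 137) -> Output: (3, 192, 133, 133)

Answer: (3, 192, 133, 133)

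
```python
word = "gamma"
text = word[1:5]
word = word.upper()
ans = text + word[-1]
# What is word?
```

Trace:
`word = "gamma"` → word = 'gamma'
`text = word[1:5]` → text = 'amma'
`word = word.upper()` → word = 'GAMMA'
`ans = text + word[-1]` → ans = 'ammaA'
So word = 'GAMMA'

Answer: 'GAMMA'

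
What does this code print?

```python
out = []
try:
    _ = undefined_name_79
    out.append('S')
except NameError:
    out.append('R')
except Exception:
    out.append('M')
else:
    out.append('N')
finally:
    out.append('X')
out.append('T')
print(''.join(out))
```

Execution trace: 'R' (except NameError) → 'X' (finally) → 'T' (after the try/except). Output: RXT

Answer: RXT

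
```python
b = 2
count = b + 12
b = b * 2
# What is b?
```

Trace:
`b = 2` → b = 2
`count = b + 12` → count = 14
`b = b * 2` → b = 4
So b = 4

Answer: 4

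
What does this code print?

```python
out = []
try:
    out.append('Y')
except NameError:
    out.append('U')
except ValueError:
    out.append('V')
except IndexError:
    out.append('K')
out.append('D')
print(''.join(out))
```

Execution trace: 'Y' (try body, no exception) → 'D' (after the try/except). Output: YD

Answer: YD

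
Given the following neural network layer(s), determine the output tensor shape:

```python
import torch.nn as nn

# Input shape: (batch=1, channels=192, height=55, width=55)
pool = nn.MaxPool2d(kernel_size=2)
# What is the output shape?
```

Input: (1, 192, 55, 55) -> Output: (1, 192, 27, 27)

Answer: (1, 192, 27, 27)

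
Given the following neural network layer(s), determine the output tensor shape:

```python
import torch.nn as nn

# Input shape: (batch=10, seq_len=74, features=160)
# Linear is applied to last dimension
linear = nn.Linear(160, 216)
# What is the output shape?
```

Input: (10, 74, 160) -> Output: (10, 74, 216)

Answer: (10, 74, 216)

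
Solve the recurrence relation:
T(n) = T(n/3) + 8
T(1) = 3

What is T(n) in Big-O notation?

Each step divides n by 3 and adds 8. After log_3(n) steps we reach T(1)=3. So T(n) = 8·log_3(n) + 3 = O(log n).

Answer: O(log n)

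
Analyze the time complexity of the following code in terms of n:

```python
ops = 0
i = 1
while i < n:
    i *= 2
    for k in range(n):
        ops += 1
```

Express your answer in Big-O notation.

Each loop level contributes: log n × n. Multiplying the contributions gives O(n log n).

Answer: O(n log n)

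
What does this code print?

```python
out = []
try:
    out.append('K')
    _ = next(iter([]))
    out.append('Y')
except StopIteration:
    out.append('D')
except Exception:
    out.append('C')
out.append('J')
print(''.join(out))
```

Execution trace: 'K' (try body) → 'D' (except StopIteration) → 'J' (after the try/except). Output: KDJ

Answer: KDJ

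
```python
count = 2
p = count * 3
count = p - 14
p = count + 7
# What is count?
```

Trace:
`count = 2` → count = 2
`p = count * 3` → p = 6
`count = p - 14` → count = -8
`p = count + 7` → p = -1
So count = -8

Answer: -8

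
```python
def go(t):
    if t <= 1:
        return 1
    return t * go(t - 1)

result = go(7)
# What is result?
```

go(7) = 7 * 6 * 5 * 4 * 3 * 2 * 1 = 5040

Answer: 5040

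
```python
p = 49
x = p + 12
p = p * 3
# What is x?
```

Trace:
`p = 49` → p = 49
`x = p + 12` → x = 61
`p = p * 3` → p = 147
So x = 61

Answer: 61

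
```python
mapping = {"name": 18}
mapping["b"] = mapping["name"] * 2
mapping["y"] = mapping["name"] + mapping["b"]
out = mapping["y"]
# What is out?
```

Trace:
`mapping = {"name": 18}` → mapping = {'name': 18}
`mapping["b"] = mapping["name"] * 2` → mapping = {'name': 18, 'b': 36}
`mapping["y"] = mapping["name"] + mapping["b"]` → mapping = {'name': 18, 'b': 36, 'y': 54}
`out = mapping["y"]` → out = 54
So out = 54

Answer: 54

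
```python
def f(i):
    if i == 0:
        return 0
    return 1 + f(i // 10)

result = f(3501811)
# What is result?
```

Count of digits of 3501811: 7

Answer: 7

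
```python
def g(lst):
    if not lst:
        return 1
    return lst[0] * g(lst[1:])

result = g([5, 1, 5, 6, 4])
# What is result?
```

Product over [5, 1, 5, 6, 4] = 5 * 1 * 5 * 6 * 4 = 600

Answer: 600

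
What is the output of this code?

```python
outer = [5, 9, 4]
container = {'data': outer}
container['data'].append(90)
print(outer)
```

Key concept: dict holds reference to list.
Step by step:
`outer = [5, 9, 4]` → outer = [5, 9, 4]
`container = {'data': outer}` → container = {'data': [5, 9, 4]}
`container['data'].append(90)` → outer = [5, 9, 4, 90]; container = {'data': [5, 9, 4, 90]}
`print(outer)` → prints [5, 9, 4, 90]

Answer: [5, 9, 4, 90]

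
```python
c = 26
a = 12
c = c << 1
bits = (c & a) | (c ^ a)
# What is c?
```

Trace:
`c = 26` → c = 26
`a = 12` → a = 12
`c = c << 1` → c = 52
`bits = (c & a) | (c ^ a)` → bits = 60
So c = 52

Answer: 52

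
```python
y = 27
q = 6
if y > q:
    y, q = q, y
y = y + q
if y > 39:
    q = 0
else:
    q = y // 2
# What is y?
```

Trace:
`y = 27` → y = 27
`q = 6` → q = 6
`if y > q: ...` → y > q is True → y = 6; q = 27
`y = y + q` → y = 33
`if y > 39: ...` → y > 39 is False, take else branch → q = 16
So y = 33

Answer: 33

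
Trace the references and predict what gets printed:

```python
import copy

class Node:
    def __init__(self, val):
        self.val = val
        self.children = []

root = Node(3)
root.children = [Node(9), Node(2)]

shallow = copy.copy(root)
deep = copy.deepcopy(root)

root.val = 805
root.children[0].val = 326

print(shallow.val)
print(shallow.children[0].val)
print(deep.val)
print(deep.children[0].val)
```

Key concept: deep copy with custom objects.
Step by step:
`root = Node(3)` → root = Node(val=3, children=[])
`root.children = [Node(9), Node(2)]` → root = Node(val=3, children=[Node(val=9, children=[]), Node(val=2, children=[])])
`shallow = copy.copy(root)` → shallow = Node(val=3, children=[Node(val=9, children=[]), Node(val=2, children=[])])
`deep = copy.deepcopy(root)` → deep = Node(val=3, children=[Node(val=9, children=[]), Node(val=2, children=[])])
`root.val = 805` → root = Node(val=805, children=[Node(val=9, children=[]), Node(val=2, children=[])])
`root.children[0].val = 326` → root = Node(val=805, children=[Node(val=326, children=[]), Node(val=2, children=[])]); shallow = Node(val=3, children=[Node(val=326, children=[]), Node(val=2, children=[])])
`print(shallow.val)` → prints 3
`print(shallow.children[0].val)` → prints 326
`print(deep.val)` → prints 3
`print(deep.children[0].val)` → prints 9

Answer:
3
326
3
9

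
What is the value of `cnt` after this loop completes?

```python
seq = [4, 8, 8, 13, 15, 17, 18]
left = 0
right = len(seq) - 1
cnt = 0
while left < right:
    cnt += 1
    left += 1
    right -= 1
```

Iterations until pointers meet (list length 7)
`cnt` takes the values: 0 → 1 → 2 → 3

Answer: 3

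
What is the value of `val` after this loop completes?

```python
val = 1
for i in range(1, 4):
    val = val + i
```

Start at 1, add 1 through 3
`val` takes the values: 1 → 2 → 4 → 7

Answer: 7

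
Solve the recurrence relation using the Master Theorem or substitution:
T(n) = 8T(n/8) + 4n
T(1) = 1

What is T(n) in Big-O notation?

By Master Theorem: a=8, b=8, f(n)=4n. Since log_8(8) = 1 and f(n) = Θ(n^1), Case 2 applies. T(n) = O(n log n).

Answer: O(n log n)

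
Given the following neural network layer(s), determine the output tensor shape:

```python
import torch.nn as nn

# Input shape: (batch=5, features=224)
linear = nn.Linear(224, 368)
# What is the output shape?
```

Input: (5, 224) -> Output: (5, 368)

Answer: (5, 368)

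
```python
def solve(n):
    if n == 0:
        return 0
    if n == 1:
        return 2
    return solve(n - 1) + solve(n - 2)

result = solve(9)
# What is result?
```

Build up from base cases: solve(0)=0, solve(1)=2, solve(2)=2, solve(3)=4, solve(4)=6, solve(5)=10, solve(6)=16, ..., solve(9)=68

Answer: 68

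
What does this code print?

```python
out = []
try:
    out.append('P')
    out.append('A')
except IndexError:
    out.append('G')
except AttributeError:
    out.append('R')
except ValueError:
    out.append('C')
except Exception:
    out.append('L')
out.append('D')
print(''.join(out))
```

Execution trace: 'P' (try body) → 'A' (try body, no exception) → 'D' (after the try/except). Output: PAD

Answer: PAD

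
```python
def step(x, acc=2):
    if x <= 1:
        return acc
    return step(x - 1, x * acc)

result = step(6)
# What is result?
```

Accumulator trace (n, acc): (6, 2) -> (5, 12) -> (4, 60) -> (3, 240) -> (2, 720) -> (1, 1440) -> return 1440

Answer: 1440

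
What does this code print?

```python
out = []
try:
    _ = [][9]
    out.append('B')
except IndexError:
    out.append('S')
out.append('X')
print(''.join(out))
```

Execution trace: 'S' (except IndexError) → 'X' (after the try/except). Output: SX

Answer: SX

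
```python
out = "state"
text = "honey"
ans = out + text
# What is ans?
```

Trace:
`out = "state"` → out = 'state'
`text = "honey"` → text = 'honey'
`ans = out + text` → ans = 'statehoney'
So ans = 'statehoney'

Answer: 'statehoney'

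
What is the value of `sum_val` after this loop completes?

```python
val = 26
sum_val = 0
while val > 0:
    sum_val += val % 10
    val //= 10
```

Sum digits of 26
`sum_val` takes the values: 0 → 6 → 8

Answer: 8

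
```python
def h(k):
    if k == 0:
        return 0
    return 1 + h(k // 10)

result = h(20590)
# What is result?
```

Count of digits of 20590: 5

Answer: 5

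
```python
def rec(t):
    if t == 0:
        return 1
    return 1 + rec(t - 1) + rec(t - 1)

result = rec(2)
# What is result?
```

rec(t) = 1 + 2·rec(t-1), rec(0)=1. Closed form: (1+1)·2^2 - 1 = 7.

Answer: 7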